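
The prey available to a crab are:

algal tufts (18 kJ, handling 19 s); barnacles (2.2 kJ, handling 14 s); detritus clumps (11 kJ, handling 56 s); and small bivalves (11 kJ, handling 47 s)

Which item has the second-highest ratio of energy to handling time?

small bivalves

Profitability E/h (kJ/s): algal tufts = 18/19 = 0.947, barnacles = 2.2/14 = 0.157, detritus clumps = 11/56 = 0.196, small bivalves = 11/47 = 0.234.
Ranked: algal tufts > small bivalves > detritus clumps > barnacles.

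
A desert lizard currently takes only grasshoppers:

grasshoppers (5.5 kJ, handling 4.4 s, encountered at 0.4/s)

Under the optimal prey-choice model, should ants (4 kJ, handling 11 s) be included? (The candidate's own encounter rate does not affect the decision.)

No

On grasshoppers alone, R = ΣλE/(1+Σλh) = 2.2/2.76 = 0.7971 kJ/s.
ants: E/h = 4/11 = 0.3636 kJ/s.
Since 0.3636 < R, time spent handling ants is better spent searching.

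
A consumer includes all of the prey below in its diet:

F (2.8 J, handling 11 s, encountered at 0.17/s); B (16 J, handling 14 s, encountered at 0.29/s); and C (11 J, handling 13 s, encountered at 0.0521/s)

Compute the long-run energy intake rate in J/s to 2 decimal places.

R = Σλ_iE_i / (1 + Σλ_ih_i)
Numerator: 0.17×2.8 + 0.29×16 + 0.0521×11 = 5.689
Denominator: 1 + 0.17×11 + 0.29×14 + 0.0521×13 = 7.607
R = 5.689/7.607 = 0.7478 J/s

0.75 J/s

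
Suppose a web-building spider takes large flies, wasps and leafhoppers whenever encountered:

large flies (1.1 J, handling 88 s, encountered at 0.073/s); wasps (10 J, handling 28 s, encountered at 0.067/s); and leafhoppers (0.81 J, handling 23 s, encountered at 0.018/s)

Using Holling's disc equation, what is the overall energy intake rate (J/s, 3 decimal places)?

0.079 J/s

R = (0.073×1.1 + 0.067×10 + 0.018×0.81) / (1 + 0.073×88 + 0.067×28 + 0.018×23) = 0.7649/9.714 = 0.07874 J/s.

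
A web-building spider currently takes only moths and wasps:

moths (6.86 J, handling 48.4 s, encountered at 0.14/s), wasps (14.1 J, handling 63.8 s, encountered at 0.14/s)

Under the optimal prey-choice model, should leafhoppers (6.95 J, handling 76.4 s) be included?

Current rate: (0.14×6.86 + 0.14×14.1)/(1 + 0.14×48.4 + 0.14×63.8) = 0.1756 J/s.
leafhoppers: E/h = 6.95/76.4 = 0.09097 J/s.
0.09097 < 0.1756, so adding leafhoppers would lower the average — exclude it.

No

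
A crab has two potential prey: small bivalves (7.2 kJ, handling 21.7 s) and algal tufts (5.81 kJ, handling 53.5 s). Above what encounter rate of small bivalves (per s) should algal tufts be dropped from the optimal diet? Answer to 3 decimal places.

0.022 per s

The zero-one rule: include algal tufts iff E₂/h₂ > λE₁/(1+λh₁). Equality gives the switch point.
λE₁h₂ = E₂ + λE₂h₁ ⇒ λ = E₂/(E₁h₂ − E₂h₁) = 5.81/(385.2 − 126.1) = 0.02242 per s.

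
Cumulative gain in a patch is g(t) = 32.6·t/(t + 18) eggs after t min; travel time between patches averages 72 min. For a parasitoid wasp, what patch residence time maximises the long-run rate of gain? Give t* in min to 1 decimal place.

36.0 min

Maximise g(t)/(T+t): set derivative to zero → g'(t)(T+t) = g(t).
g'(t) = 32.6·18/(t + 18)². Setting 32.6·18/(t+18)² = 32.6t/[(t+18)(72+t)] gives 18(72+t) = t(t+18), so t² = 18×72 = 1296.
t* = √1296 = 36 min.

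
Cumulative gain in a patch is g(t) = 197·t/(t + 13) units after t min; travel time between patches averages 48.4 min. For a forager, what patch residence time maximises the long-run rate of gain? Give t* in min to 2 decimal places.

25.08 min

Optimal t* satisfies g'(t*) = g(t*)/(T + t*).
g'(t) = 197·13/(t + 13)². Setting 197·13/(t+13)² = 197t/[(t+13)(48.4+t)] gives 13(48.4+t) = t(t+13), so t² = 13×48.4 = 629.2.
t* = √629.2 = 25.08 min.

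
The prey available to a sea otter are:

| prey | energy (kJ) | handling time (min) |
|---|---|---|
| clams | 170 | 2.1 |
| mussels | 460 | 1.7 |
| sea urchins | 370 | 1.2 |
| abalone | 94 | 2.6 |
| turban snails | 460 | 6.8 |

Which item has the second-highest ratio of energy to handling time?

Profitability E/h (kJ/min): clams = 170/2.1 = 81, mussels = 460/1.7 = 271, sea urchins = 370/1.2 = 308, abalone = 94/2.6 = 36.2, turban snails = 460/6.8 = 67.6.
Ranked: sea urchins > mussels > clams > turban snails > abalone.

mussels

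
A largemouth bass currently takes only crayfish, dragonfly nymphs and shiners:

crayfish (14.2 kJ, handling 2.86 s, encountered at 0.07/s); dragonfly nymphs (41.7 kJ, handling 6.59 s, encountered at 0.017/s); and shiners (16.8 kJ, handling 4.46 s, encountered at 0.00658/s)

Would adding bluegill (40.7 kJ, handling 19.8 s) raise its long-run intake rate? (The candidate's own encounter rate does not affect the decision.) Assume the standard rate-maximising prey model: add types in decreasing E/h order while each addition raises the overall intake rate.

On crayfish, dragonfly nymphs and shiners alone, R = ΣλE/(1+Σλh) = 1.813/1.342 = 1.352 kJ/s.
Profitability of bluegill: 40.7/19.8 = 2.056 kJ/s.
2.056 > 1.352, so adding bluegill raises the average — include it.

Yes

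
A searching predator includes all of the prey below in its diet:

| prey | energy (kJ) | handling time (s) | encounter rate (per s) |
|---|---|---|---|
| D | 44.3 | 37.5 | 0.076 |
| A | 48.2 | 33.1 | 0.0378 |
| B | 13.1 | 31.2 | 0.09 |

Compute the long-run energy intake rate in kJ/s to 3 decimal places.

0.805 kJ/s

Energy encountered per unit search time: 0.076×44.3 + 0.0378×48.2 + 0.09×13.1 = 6.368 kJ/s.
Handling time per unit search time: 0.076×37.5 + 0.0378×33.1 + 0.09×31.2 = 6.909.
Rate = 6.368/(1 + 6.909) = 0.8051 kJ/s.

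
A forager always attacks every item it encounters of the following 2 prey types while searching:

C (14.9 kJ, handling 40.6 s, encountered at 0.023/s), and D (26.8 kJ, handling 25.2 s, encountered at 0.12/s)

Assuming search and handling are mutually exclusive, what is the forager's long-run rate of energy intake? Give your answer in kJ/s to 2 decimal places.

R = Σλ_iE_i / (1 + Σλ_ih_i)
Numerator: 0.023×14.9 + 0.12×26.8 = 3.559
Denominator: 1 + 0.023×40.6 + 0.12×25.2 = 4.958
R = 3.559/4.958 = 0.7178 kJ/s

0.72 kJ/s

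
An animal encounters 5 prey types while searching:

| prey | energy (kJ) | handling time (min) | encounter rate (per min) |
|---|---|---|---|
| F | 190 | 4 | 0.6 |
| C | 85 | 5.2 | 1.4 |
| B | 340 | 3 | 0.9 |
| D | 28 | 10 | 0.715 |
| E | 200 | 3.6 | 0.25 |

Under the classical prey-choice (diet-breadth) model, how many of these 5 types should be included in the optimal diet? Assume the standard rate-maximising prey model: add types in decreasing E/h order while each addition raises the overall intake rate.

Rank by E/h (kJ/min): B 113, E 55.6, F 47.5, C 16.3, D 2.8. Include each in turn until the next type's E/h falls below the running intake rate.
Rate on top 1: 82.7. E: 55.6 < 82.7 → exclude; stop.
Optimal diet: B — 1 of 5 types.

1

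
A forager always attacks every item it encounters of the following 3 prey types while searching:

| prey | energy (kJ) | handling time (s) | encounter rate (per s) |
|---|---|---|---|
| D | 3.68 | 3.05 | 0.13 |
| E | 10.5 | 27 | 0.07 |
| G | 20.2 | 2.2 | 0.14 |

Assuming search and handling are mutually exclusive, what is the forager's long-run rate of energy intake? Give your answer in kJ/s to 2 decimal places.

1.12 kJ/s

R = Σλ_iE_i / (1 + Σλ_ih_i)
Numerator: 0.13×3.68 + 0.07×10.5 + 0.14×20.2 = 4.041
Denominator: 1 + 0.13×3.05 + 0.07×27 + 0.14×2.2 = 3.595
R = 4.041/3.595 = 1.124 kJ/s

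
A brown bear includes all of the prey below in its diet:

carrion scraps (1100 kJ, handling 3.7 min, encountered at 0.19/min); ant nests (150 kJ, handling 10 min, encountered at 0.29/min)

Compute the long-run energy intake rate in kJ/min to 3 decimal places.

R = Σλ_iE_i / (1 + Σλ_ih_i)
Numerator: 0.19×1100 + 0.29×150 = 252.5
Denominator: 1 + 0.19×3.7 + 0.29×10 = 4.603
R = 252.5/4.603 = 54.86 kJ/min

54.856 kJ/min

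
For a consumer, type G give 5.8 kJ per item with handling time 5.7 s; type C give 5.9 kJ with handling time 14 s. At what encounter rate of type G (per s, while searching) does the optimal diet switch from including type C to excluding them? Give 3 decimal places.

0.124 per s

The zero-one rule: include type C iff E₂/h₂ > λE₁/(1+λh₁). Equality gives the switch point.
λE₁h₂ = E₂ + λE₂h₁ ⇒ λ = E₂/(E₁h₂ − E₂h₁) = 5.9/(81.2 − 33.63) = 0.124 per s.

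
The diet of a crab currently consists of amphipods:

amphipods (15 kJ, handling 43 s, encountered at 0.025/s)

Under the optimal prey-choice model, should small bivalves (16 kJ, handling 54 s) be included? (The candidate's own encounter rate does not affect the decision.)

Yes

Intake rate on the current diet: R = (0.025×15) / (1 + 0.025×43) = 0.375/2.075 = 0.1807 kJ/s.
small bivalves: E/h = 16/54 = 0.2963 kJ/s.
0.2963 > 0.1807, so adding small bivalves raises the average — include it.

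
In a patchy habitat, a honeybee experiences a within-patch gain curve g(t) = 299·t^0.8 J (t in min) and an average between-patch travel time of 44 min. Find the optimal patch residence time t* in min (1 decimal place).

Maximise g(t)/(T+t): set derivative to zero → g'(t)(T+t) = g(t).
g'(t) = 0.8·299·t^-0.2. Setting 0.8·299·t^-0.2 = 299·t^0.8/(44+t) gives 0.8(44+t) = t, so 0.20·t = 0.8×44.
t* = 0.8×44/0.20 = 176 min.

176.0 min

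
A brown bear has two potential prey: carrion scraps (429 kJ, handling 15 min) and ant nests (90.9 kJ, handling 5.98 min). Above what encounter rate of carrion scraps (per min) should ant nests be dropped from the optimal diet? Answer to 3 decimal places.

At the threshold, the rate on carrion scraps alone equals the profitability of ant nests: λ·429/(1 + λ·15) = 90.9/5.98 = 15.2.
Rearranging, λ(429 − 15.2×15) = 15.2, so λ = 15.2/201 = 0.07563 per min.

0.076 per min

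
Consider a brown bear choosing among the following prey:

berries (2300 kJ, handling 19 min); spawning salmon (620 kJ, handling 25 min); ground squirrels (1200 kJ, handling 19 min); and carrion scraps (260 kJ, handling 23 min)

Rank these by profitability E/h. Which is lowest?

In descending order of E/h:
berries: 2300/19 = 121 kJ/min
ground squirrels: 1200/19 = 63.2 kJ/min
spawning salmon: 620/25 = 24.8 kJ/min
carrion scraps: 260/23 = 11.3 kJ/min

carrion scraps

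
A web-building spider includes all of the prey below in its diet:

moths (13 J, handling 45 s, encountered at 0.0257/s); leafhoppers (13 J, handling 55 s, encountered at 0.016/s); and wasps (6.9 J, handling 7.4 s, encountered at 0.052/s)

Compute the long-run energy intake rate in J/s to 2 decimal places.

0.26 J/s

R = Σλ_iE_i / (1 + Σλ_ih_i)
Numerator: 0.0257×13 + 0.016×13 + 0.052×6.9 = 0.9009
Denominator: 1 + 0.0257×45 + 0.016×55 + 0.052×7.4 = 3.421
R = 0.9009/3.421 = 0.2633 J/s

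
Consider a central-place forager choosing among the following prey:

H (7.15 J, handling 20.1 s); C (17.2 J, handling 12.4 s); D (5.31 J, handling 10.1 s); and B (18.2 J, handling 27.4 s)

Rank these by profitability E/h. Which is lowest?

H

In descending order of E/h:
C: 17.2/12.4 = 1.39 J/s
B: 18.2/27.4 = 0.664 J/s
D: 5.31/10.1 = 0.526 J/s
H: 7.15/20.1 = 0.356 J/s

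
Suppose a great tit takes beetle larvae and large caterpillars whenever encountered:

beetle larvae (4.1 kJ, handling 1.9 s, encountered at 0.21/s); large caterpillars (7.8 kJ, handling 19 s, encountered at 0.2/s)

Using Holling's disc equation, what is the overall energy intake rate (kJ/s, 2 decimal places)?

R = Σλ_iE_i / (1 + Σλ_ih_i)
Numerator: 0.21×4.1 + 0.2×7.8 = 2.421
Denominator: 1 + 0.21×1.9 + 0.2×19 = 5.199
R = 2.421/5.199 = 0.4657 kJ/s

0.47 kJ/s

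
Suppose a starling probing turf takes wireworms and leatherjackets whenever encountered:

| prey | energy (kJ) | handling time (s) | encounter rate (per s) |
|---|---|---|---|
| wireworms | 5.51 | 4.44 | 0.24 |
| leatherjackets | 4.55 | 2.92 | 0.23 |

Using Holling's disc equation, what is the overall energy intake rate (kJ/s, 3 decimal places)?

0.865 kJ/s

R = (0.24×5.51 + 0.23×4.55) / (1 + 0.24×4.44 + 0.23×2.92) = 2.369/2.737 = 0.8654 kJ/s.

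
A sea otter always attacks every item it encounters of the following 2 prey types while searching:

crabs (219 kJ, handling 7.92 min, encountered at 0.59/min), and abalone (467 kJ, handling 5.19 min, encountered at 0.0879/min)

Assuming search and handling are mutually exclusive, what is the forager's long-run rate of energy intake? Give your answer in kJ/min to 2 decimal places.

R = (0.59×219 + 0.0879×467) / (1 + 0.59×7.92 + 0.0879×5.19) = 170.3/6.129 = 27.78 kJ/min.

27.78 kJ/min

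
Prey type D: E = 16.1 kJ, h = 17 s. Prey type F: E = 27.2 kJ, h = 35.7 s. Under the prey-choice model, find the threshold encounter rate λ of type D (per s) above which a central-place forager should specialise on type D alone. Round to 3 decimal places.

0.242 per s

Drop type F once their profitability E₂/h₂ falls below the rate achievable on type D alone: E₂/h₂ = λE₁/(1 + λh₁).
Solve for λ: λE₁h₂ = E₂(1 + λh₁) → λ(E₁h₂ − E₂h₁) = E₂ → λ = E₂/(E₁h₂ − E₂h₁).
λ = 27.2/(16.1×35.7 − 27.2×17) = 27.2/112.4 = 0.2421 per s.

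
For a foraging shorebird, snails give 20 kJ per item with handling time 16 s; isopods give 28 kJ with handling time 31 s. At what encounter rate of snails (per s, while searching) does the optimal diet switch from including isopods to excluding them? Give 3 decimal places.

The zero-one rule: include isopods iff E₂/h₂ > λE₁/(1+λh₁). Equality gives the switch point.
λE₁h₂ = E₂ + λE₂h₁ ⇒ λ = E₂/(E₁h₂ − E₂h₁) = 28/(620 − 448) = 0.1628 per s.

0.163 per s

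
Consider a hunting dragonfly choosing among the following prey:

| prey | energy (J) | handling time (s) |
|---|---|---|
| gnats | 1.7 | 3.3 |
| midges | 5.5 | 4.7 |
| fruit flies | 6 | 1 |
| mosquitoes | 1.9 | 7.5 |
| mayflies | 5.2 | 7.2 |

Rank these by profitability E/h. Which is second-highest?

Profitability E/h (J/s): gnats = 1.7/3.3 = 0.515, midges = 5.5/4.7 = 1.17, fruit flies = 6/1 = 6, mosquitoes = 1.9/7.5 = 0.253, mayflies = 5.2/7.2 = 0.722.
Ranked: fruit flies > midges > mayflies > gnats > mosquitoes.

midges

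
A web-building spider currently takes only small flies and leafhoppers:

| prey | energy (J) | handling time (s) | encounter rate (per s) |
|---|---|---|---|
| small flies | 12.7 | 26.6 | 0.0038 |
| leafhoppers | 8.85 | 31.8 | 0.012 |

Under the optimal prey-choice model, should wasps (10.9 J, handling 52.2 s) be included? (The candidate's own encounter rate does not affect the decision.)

Current rate: (0.0038×12.7 + 0.012×8.85)/(1 + 0.0038×26.6 + 0.012×31.8) = 0.1042 J/s.
wasps: E/h = 10.9/52.2 = 0.2088 J/s.
0.2088 > 0.1042, so adding wasps raises the average — include it.

Yes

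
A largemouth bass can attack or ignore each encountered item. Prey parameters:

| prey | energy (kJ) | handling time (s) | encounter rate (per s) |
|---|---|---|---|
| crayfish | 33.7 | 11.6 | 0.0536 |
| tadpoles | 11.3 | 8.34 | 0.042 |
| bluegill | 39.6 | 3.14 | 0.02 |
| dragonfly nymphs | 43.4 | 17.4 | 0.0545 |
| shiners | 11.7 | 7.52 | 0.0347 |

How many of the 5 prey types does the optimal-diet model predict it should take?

3

Profitabilities (E/h, kJ/s): bluegill 12.6, crayfish 2.91, dragonfly nymphs 2.49, shiners 1.56, tadpoles 1.35. Add prey in this order while the next type's profitability exceeds the intake rate on those already taken.
Rate on top 1: 0.7452. crayfish: 2.91 > 0.7452 → include.
Rate on top 2: 1.542. dragonfly nymphs: 2.49 > 1.542 → include.
Rate on top 3: 1.885. shiners: 1.56 < 1.885 → exclude; stop.
Optimal diet: bluegill, crayfish, dragonfly nymphs — 3 of 5 types.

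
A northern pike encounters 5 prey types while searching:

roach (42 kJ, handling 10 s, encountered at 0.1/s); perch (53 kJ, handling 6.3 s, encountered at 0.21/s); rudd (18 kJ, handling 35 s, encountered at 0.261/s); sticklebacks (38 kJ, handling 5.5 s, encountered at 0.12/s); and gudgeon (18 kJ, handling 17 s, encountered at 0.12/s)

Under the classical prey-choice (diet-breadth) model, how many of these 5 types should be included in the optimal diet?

Rank by E/h (kJ/s): perch 8.41, sticklebacks 6.91, roach 4.2, gudgeon 1.06, rudd 0.514. Include each in turn until the next type's E/h falls below the running intake rate.
Rate on top 1: 4.791. sticklebacks: 6.91 > 4.791 → include.
Rate on top 2: 5.26. roach: 4.2 < 5.26 → exclude; stop.
Optimal diet: perch, sticklebacks — 2 of 5 types.

2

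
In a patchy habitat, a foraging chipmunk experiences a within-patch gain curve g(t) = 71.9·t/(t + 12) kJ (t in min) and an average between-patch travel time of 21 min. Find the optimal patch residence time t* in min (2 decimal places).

Optimal t* satisfies g'(t*) = g(t*)/(T + t*).
g'(t) = 71.9·12/(t + 12)². Setting 71.9·12/(t+12)² = 71.9t/[(t+12)(21+t)] gives 12(21+t) = t(t+12), so t² = 12×21 = 252.
t* = √252 = 15.87 min.

15.87 min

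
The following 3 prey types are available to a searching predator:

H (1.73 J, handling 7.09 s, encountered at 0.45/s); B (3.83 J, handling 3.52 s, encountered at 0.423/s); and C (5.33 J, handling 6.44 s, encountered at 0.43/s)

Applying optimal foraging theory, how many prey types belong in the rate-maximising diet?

2

E/h in descending order: B 1.09, C 0.828, H 0.244 J/s. The optimal diet is the largest prefix of this list for which every included type satisfies E_i/h_i > R on the types above it.
Rate on top 1: 0.6509. C: 0.828 > 0.6509 → include.
Rate on top 2: 0.744. H: 0.244 < 0.744 → exclude; stop.
Optimal diet: B, C — 2 of 3 types.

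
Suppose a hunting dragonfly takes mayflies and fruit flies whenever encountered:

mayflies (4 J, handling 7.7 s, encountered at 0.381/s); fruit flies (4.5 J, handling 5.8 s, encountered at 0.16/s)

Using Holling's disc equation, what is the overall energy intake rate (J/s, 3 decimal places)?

0.462 J/s

R = (0.381×4 + 0.16×4.5) / (1 + 0.381×7.7 + 0.16×5.8) = 2.244/4.862 = 0.4616 J/s.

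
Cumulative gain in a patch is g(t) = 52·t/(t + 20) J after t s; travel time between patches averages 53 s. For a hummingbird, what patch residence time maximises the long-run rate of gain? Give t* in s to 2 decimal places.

By the marginal value theorem, leave when the instantaneous gain rate g'(t) equals the habitat-wide average g(t)/(T + t).
g'(t) = 52·20/(t + 20)². Setting 52·20/(t+20)² = 52t/[(t+20)(53+t)] gives 20(53+t) = t(t+20), so t² = 20×53 = 1060.
t* = √1060 = 32.56 s.

32.56 s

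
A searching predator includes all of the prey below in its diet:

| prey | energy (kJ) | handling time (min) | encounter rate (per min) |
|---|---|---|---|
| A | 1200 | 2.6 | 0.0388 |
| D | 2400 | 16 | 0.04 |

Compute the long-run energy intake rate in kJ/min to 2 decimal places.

R = Σλ_iE_i / (1 + Σλ_ih_i)
Numerator: 0.0388×1200 + 0.04×2400 = 142.6
Denominator: 1 + 0.0388×2.6 + 0.04×16 = 1.741
R = 142.6/1.741 = 81.89 kJ/min

81.89 kJ/min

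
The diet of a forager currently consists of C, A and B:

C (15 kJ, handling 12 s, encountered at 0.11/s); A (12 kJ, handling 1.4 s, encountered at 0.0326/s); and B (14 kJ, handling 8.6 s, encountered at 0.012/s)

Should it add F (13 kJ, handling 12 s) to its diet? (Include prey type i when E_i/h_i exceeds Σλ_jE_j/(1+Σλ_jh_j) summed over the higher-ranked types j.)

On C, A and B alone, R = ΣλE/(1+Σλh) = 2.209/2.469 = 0.8948 kJ/s.
F: E/h = 13/12 = 1.083 kJ/s.
Since 1.083 > R, including F increases the long-run rate.

Yes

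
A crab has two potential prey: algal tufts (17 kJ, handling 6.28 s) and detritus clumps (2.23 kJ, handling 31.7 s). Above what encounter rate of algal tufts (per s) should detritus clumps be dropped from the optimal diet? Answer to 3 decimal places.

0.004 per s

Drop detritus clumps once their profitability E₂/h₂ falls below the rate achievable on algal tufts alone: E₂/h₂ = λE₁/(1 + λh₁).
Solve for λ: λE₁h₂ = E₂(1 + λh₁) → λ(E₁h₂ − E₂h₁) = E₂ → λ = E₂/(E₁h₂ − E₂h₁).
λ = 2.23/(17×31.7 − 2.23×6.28) = 2.23/524.9 = 0.004248 per s.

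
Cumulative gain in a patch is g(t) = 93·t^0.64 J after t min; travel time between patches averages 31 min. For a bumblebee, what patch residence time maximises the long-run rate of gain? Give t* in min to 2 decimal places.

55.11 min

Optimal t* satisfies g'(t*) = g(t*)/(T + t*).
g'(t) = 0.64·93·t^-0.36. Setting 0.64·93·t^-0.36 = 93·t^0.64/(31+t) gives 0.64(31+t) = t, so 0.36·t = 0.64×31.
t* = 0.64×31/0.36 = 55.11 min.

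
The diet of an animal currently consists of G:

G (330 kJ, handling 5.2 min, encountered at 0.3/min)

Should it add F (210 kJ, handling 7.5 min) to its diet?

No

Current rate: (0.3×330)/(1 + 0.3×5.2) = 38.67 kJ/min.
F: E/h = 210/7.5 = 28 kJ/min.
28 < 38.67, so adding F would lower the average — exclude it.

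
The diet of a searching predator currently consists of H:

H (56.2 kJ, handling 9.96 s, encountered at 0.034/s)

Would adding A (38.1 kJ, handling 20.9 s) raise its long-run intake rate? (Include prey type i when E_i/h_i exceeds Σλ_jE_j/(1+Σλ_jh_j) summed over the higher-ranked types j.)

Yes

Intake rate on the current diet: R = (0.034×56.2) / (1 + 0.034×9.96) = 1.911/1.339 = 1.427 kJ/s.
A: E/h = 38.1/20.9 = 1.823 kJ/s.
Since 1.823 > R, including A increases the long-run rate.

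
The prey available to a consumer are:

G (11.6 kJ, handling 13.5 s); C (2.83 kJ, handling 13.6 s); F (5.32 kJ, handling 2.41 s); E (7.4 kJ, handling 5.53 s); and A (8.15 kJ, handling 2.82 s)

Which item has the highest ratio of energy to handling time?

In descending order of E/h:
A: 8.15/2.82 = 2.89 kJ/s
F: 5.32/2.41 = 2.21 kJ/s
E: 7.4/5.53 = 1.34 kJ/s
G: 11.6/13.5 = 0.859 kJ/s
C: 2.83/13.6 = 0.208 kJ/s

A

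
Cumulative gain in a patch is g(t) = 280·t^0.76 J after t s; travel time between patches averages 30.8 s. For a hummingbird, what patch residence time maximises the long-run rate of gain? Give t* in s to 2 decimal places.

Optimal t* satisfies g'(t*) = g(t*)/(T + t*).
g'(t) = 0.76·280·t^-0.24. Setting 0.76·280·t^-0.24 = 280·t^0.76/(30.8+t) gives 0.76(30.8+t) = t, so 0.24·t = 0.76×30.8.
t* = 0.76×30.8/0.24 = 97.53 s.

97.53 s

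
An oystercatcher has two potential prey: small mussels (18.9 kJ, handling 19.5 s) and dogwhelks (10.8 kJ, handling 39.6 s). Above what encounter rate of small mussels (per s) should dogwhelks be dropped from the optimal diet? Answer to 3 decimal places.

0.020 per s

At the threshold, the rate on small mussels alone equals the profitability of dogwhelks: λ·18.9/(1 + λ·19.5) = 10.8/39.6 = 0.2727.
Rearranging, λ(18.9 − 0.2727×19.5) = 0.2727, so λ = 0.2727/13.58 = 0.02008 per s.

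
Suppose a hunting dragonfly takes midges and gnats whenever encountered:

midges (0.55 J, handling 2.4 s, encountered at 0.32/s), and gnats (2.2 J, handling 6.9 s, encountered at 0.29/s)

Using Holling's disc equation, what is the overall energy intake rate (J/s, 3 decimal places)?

0.216 J/s

R = Σλ_iE_i / (1 + Σλ_ih_i)
Numerator: 0.32×0.55 + 0.29×2.2 = 0.814
Denominator: 1 + 0.32×2.4 + 0.29×6.9 = 3.769
R = 0.814/3.769 = 0.216 J/s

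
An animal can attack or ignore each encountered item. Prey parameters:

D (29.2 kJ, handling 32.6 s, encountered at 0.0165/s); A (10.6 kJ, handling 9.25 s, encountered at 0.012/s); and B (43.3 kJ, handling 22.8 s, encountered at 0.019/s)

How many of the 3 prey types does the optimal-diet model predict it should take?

3

E/h in descending order: B 1.9, A 1.15, D 0.896 kJ/s. The optimal diet is the largest prefix of this list for which every included type satisfies E_i/h_i > R on the types above it.
Rate on top 1: 0.574. A: 1.15 > 0.574 → include.
Rate on top 2: 0.6151. D: 0.896 > 0.6151 → include.
Optimal diet: B, A, D — 3 of 3 types.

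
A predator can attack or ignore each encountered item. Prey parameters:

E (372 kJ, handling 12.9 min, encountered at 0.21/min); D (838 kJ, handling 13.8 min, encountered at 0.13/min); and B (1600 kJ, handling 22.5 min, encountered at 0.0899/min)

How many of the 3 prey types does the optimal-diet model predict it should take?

2

Profitabilities (E/h, kJ/min): B 71.1, D 60.7, E 28.8. Add prey in this order while the next type's profitability exceeds the intake rate on those already taken.
Rate on top 1: 47.59. D: 60.7 > 47.59 → include.
Rate on top 2: 52.48. E: 28.8 < 52.48 → exclude; stop.
Optimal diet: B, D — 2 of 3 types.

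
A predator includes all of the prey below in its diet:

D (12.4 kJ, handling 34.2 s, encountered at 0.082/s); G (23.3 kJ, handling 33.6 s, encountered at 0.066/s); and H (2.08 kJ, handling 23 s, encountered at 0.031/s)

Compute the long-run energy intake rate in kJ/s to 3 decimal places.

R = (0.082×12.4 + 0.066×23.3 + 0.031×2.08) / (1 + 0.082×34.2 + 0.066×33.6 + 0.031×23) = 2.619/6.735 = 0.3889 kJ/s.

0.389 kJ/s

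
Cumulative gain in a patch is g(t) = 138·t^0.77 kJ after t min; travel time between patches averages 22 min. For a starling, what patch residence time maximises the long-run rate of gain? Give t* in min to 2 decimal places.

73.65 min

By the marginal value theorem, leave when the instantaneous gain rate g'(t) equals the habitat-wide average g(t)/(T + t).
g'(t) = 0.77·138·t^-0.23. Setting 0.77·138·t^-0.23 = 138·t^0.77/(22+t) gives 0.77(22+t) = t, so 0.23·t = 0.77×22.
t* = 0.77×22/0.23 = 73.65 min.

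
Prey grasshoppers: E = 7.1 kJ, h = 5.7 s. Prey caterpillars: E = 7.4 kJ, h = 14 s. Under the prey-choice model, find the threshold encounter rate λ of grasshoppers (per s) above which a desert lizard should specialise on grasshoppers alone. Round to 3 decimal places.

Drop caterpillars once their profitability E₂/h₂ falls below the rate achievable on grasshoppers alone: E₂/h₂ = λE₁/(1 + λh₁).
Solve for λ: λE₁h₂ = E₂(1 + λh₁) → λ(E₁h₂ − E₂h₁) = E₂ → λ = E₂/(E₁h₂ − E₂h₁).
λ = 7.4/(7.1×14 − 7.4×5.7) = 7.4/57.22 = 0.1293 per s.

0.129 per s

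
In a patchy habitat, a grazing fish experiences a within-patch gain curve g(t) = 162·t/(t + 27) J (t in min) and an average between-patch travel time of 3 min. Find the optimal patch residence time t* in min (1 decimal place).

Optimal t* satisfies g'(t*) = g(t*)/(T + t*).
g'(t) = 162·27/(t + 27)². Setting 162·27/(t+27)² = 162t/[(t+27)(3+t)] gives 27(3+t) = t(t+27), so t² = 27×3 = 81.
t* = √81 = 9 min.

9.0 min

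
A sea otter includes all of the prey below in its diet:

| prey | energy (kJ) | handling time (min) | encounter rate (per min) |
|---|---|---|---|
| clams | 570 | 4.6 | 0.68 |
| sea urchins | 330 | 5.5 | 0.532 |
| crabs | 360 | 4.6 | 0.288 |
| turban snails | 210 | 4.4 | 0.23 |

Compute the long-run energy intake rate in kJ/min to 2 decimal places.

76.15 kJ/min

R = Σλ_iE_i / (1 + Σλ_ih_i)
Numerator: 0.68×570 + 0.532×330 + 0.288×360 + 0.23×210 = 715.1
Denominator: 1 + 0.68×4.6 + 0.532×5.5 + 0.288×4.6 + 0.23×4.4 = 9.391
R = 715.1/9.391 = 76.15 kJ/min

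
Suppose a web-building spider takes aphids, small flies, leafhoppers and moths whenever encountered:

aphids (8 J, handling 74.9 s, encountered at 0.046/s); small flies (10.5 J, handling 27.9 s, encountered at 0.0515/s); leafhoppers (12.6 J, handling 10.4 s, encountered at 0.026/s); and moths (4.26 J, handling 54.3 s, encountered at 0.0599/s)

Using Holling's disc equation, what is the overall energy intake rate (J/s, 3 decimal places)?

Energy encountered per unit search time: 0.046×8 + 0.0515×10.5 + 0.026×12.6 + 0.0599×4.26 = 1.492 J/s.
Handling time per unit search time: 0.046×74.9 + 0.0515×27.9 + 0.026×10.4 + 0.0599×54.3 = 8.405.
Rate = 1.492/(1 + 8.405) = 0.1586 J/s.

0.159 J/s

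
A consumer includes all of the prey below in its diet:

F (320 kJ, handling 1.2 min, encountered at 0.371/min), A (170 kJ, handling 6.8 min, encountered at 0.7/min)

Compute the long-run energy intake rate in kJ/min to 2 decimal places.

Energy encountered per unit search time: 0.371×320 + 0.7×170 = 237.7 kJ/min.
Handling time per unit search time: 0.371×1.2 + 0.7×6.8 = 5.205.
Rate = 237.7/(1 + 5.205) = 38.31 kJ/min.

38.31 kJ/min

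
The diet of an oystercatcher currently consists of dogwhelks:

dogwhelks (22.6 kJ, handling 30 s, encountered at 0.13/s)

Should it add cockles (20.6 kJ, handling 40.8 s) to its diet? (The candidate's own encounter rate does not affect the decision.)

Intake rate on the current diet: R = (0.13×22.6) / (1 + 0.13×30) = 2.938/4.9 = 0.5996 kJ/s.
cockles: E/h = 20.6/40.8 = 0.5049 kJ/s.
Since 0.5049 < R, time spent handling cockles is better spent searching.

No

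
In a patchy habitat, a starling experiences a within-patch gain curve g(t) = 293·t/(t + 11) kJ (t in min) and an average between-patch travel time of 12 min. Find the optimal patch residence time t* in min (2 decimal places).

11.49 min

Optimal t* satisfies g'(t*) = g(t*)/(T + t*).
g'(t) = 293·11/(t + 11)². Setting 293·11/(t+11)² = 293t/[(t+11)(12+t)] gives 11(12+t) = t(t+11), so t² = 11×12 = 132.
t* = √132 = 11.49 min.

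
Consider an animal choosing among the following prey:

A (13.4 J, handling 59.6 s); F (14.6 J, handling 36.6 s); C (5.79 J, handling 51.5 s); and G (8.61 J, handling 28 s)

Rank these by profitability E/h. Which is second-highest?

In descending order of E/h:
F: 14.6/36.6 = 0.399 J/s
G: 8.61/28 = 0.307 J/s
A: 13.4/59.6 = 0.225 J/s
C: 5.79/51.5 = 0.112 J/s

G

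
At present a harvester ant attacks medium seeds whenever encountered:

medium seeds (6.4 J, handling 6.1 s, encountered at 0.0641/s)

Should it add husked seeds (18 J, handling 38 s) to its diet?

Current rate: (0.0641×6.4)/(1 + 0.0641×6.1) = 0.2949 J/s.
husked seeds: E/h = 18/38 = 0.4737 J/s.
0.4737 > 0.2949, so adding husked seeds raises the average — include it.

Yes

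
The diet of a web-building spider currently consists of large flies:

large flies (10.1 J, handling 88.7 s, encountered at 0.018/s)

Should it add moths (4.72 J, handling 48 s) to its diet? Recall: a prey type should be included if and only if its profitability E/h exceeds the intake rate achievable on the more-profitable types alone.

Yes

Intake rate on the current diet: R = (0.018×10.1) / (1 + 0.018×88.7) = 0.1818/2.597 = 0.07001 J/s.
Profitability of moths: 4.72/48 = 0.09833 J/s.
0.09833 > 0.07001, so adding moths raises the average — include it.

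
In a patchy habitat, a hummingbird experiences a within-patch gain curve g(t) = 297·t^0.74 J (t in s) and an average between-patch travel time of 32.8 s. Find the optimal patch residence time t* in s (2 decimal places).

By the marginal value theorem, leave when the instantaneous gain rate g'(t) equals the habitat-wide average g(t)/(T + t).
g'(t) = 0.74·297·t^-0.26. Setting 0.74·297·t^-0.26 = 297·t^0.74/(32.8+t) gives 0.74(32.8+t) = t, so 0.26·t = 0.74×32.8.
t* = 0.74×32.8/0.26 = 93.35 s.

93.35 s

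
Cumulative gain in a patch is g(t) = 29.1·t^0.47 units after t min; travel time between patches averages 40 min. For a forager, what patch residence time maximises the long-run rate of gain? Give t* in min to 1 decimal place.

By the marginal value theorem, leave when the instantaneous gain rate g'(t) equals the habitat-wide average g(t)/(T + t).
g'(t) = 0.47·29.1·t^-0.53. Setting 0.47·29.1·t^-0.53 = 29.1·t^0.47/(40+t) gives 0.47(40+t) = t, so 0.53·t = 0.47×40.
t* = 0.47×40/0.53 = 35.47 min.

35.5 min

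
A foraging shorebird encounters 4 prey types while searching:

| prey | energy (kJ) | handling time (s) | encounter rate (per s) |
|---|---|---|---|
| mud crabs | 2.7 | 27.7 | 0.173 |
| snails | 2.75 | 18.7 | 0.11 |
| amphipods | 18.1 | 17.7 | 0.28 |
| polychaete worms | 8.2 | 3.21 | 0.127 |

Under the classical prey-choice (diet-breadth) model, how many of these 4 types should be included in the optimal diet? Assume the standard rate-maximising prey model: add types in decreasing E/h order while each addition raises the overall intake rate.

E/h in descending order: polychaete worms 2.55, amphipods 1.02, snails 0.147, mud crabs 0.0975 kJ/s. The optimal diet is the largest prefix of this list for which every included type satisfies E_i/h_i > R on the types above it.
Rate on top 1: 0.7398. amphipods: 1.02 > 0.7398 → include.
Rate on top 2: 0.96. snails: 0.147 < 0.96 → exclude; stop.
Optimal diet: polychaete worms, amphipods — 2 of 4 types.

2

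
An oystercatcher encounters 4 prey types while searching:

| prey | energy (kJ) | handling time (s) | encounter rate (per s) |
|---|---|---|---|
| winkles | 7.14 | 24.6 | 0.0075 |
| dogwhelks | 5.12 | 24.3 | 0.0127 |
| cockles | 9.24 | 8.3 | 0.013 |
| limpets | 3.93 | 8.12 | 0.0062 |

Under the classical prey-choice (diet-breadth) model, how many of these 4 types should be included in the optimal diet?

4

E/h in descending order: cockles 1.11, limpets 0.484, winkles 0.29, dogwhelks 0.211 kJ/s. The optimal diet is the largest prefix of this list for which every included type satisfies E_i/h_i > R on the types above it.
Rate on top 1: 0.1084. limpets: 0.484 > 0.1084 → include.
Rate on top 2: 0.1247. winkles: 0.29 > 0.1247 → include.
Rate on top 3: 0.1475. dogwhelks: 0.211 > 0.1475 → include.
Optimal diet: cockles, limpets, winkles, dogwhelks — 4 of 4 types.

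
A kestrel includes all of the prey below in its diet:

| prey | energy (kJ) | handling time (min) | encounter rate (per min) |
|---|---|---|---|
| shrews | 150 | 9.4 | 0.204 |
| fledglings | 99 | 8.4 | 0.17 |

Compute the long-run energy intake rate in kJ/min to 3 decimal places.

10.914 kJ/min

R = Σλ_iE_i / (1 + Σλ_ih_i)
Numerator: 0.204×150 + 0.17×99 = 47.43
Denominator: 1 + 0.204×9.4 + 0.17×8.4 = 4.346
R = 47.43/4.346 = 10.91 kJ/min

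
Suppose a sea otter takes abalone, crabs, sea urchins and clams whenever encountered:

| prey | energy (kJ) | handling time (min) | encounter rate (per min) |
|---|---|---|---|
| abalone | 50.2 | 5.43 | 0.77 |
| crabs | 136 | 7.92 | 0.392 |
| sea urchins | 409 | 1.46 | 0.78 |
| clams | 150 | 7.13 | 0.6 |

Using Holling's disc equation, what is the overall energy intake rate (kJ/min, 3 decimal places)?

Energy encountered per unit search time: 0.77×50.2 + 0.392×136 + 0.78×409 + 0.6×150 = 501 kJ/min.
Handling time per unit search time: 0.77×5.43 + 0.392×7.92 + 0.78×1.46 + 0.6×7.13 = 12.7.
Rate = 501/(1 + 12.7) = 36.56 kJ/min.

36.562 kJ/min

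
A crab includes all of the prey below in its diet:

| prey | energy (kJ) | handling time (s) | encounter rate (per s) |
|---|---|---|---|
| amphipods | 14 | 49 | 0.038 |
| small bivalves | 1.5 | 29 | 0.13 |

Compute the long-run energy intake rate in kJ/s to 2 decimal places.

R = (0.038×14 + 0.13×1.5) / (1 + 0.038×49 + 0.13×29) = 0.727/6.632 = 0.1096 kJ/s.

0.11 kJ/s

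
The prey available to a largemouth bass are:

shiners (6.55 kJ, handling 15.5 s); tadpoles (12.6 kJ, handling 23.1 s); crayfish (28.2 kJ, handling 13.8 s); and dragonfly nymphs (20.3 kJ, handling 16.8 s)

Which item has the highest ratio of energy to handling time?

Profitability E/h (kJ/s): shiners = 6.55/15.5 = 0.423, tadpoles = 12.6/23.1 = 0.545, crayfish = 28.2/13.8 = 2.04, dragonfly nymphs = 20.3/16.8 = 1.21.
Ranked: crayfish > dragonfly nymphs > tadpoles > shiners.

crayfish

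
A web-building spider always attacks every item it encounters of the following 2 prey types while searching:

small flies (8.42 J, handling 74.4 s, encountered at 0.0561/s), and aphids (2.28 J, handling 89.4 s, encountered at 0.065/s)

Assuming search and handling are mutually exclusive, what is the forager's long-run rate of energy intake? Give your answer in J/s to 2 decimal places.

0.06 J/s

R = (0.0561×8.42 + 0.065×2.28) / (1 + 0.0561×74.4 + 0.065×89.4) = 0.6206/10.98 = 0.05649 J/s.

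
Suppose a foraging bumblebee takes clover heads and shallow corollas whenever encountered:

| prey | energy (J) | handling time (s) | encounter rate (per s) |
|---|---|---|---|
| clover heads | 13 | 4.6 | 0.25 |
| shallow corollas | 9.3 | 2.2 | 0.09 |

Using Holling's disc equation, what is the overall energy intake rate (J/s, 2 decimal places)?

1.74 J/s

Energy encountered per unit search time: 0.25×13 + 0.09×9.3 = 4.087 J/s.
Handling time per unit search time: 0.25×4.6 + 0.09×2.2 = 1.348.
Rate = 4.087/(1 + 1.348) = 1.741 J/s.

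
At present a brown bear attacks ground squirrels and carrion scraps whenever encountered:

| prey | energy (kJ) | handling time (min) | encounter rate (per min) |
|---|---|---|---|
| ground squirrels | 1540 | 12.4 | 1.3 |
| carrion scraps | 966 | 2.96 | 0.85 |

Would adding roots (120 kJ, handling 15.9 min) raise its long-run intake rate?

No

On ground squirrels and carrion scraps alone, R = ΣλE/(1+Σλh) = 2823/19.64 = 143.8 kJ/min.
roots: E/h = 120/15.9 = 7.547 kJ/min.
7.547 < 143.8, so adding roots would lower the average — exclude it.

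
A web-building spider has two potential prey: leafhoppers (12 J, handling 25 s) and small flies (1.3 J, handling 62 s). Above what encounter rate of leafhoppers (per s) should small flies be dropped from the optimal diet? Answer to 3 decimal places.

Drop small flies once their profitability E₂/h₂ falls below the rate achievable on leafhoppers alone: E₂/h₂ = λE₁/(1 + λh₁).
Solve for λ: λE₁h₂ = E₂(1 + λh₁) → λ(E₁h₂ − E₂h₁) = E₂ → λ = E₂/(E₁h₂ − E₂h₁).
λ = 1.3/(12×62 − 1.3×25) = 1.3/711.5 = 0.001827 per s.

0.002 per s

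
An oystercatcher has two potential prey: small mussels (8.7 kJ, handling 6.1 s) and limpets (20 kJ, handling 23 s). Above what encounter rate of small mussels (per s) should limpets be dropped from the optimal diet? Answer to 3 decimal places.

Drop limpets once their profitability E₂/h₂ falls below the rate achievable on small mussels alone: E₂/h₂ = λE₁/(1 + λh₁).
Solve for λ: λE₁h₂ = E₂(1 + λh₁) → λ(E₁h₂ − E₂h₁) = E₂ → λ = E₂/(E₁h₂ − E₂h₁).
λ = 20/(8.7×23 − 20×6.1) = 20/78.1 = 0.2561 per s.

0.256 per s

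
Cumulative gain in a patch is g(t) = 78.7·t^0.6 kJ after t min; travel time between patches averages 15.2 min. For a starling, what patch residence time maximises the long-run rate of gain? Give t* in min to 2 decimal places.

22.80 min

By the marginal value theorem, leave when the instantaneous gain rate g'(t) equals the habitat-wide average g(t)/(T + t).
g'(t) = 0.6·78.7·t^-0.4. Setting 0.6·78.7·t^-0.4 = 78.7·t^0.6/(15.2+t) gives 0.6(15.2+t) = t, so 0.40·t = 0.6×15.2.
t* = 0.6×15.2/0.40 = 22.8 min.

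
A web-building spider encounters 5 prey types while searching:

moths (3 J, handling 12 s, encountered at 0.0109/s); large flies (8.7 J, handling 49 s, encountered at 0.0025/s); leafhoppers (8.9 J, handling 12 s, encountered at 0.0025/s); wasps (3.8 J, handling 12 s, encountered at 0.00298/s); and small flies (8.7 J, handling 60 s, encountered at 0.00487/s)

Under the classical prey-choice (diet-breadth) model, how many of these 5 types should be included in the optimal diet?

Rank by E/h (J/s): leafhoppers 0.742, wasps 0.317, moths 0.25, large flies 0.178, small flies 0.145. Include each in turn until the next type's E/h falls below the running intake rate.
Rate on top 1: 0.0216. wasps: 0.317 > 0.0216 → include.
Rate on top 2: 0.0315. moths: 0.25 > 0.0315 → include.
Rate on top 3: 0.05539. large flies: 0.178 > 0.05539 → include.
Rate on top 4: 0.06673. small flies: 0.145 > 0.06673 → include.
Optimal diet: leafhoppers, wasps, moths, large flies, small flies — 5 of 5 types.

5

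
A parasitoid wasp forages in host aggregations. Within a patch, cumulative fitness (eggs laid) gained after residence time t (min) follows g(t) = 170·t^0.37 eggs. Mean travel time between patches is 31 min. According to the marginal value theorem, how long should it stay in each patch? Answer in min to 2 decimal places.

18.21 min

By the marginal value theorem, leave when the instantaneous gain rate g'(t) equals the habitat-wide average g(t)/(T + t).
g'(t) = 0.37·170·t^-0.63. Setting 0.37·170·t^-0.63 = 170·t^0.37/(31+t) gives 0.37(31+t) = t, so 0.63·t = 0.37×31.
t* = 0.37×31/0.63 = 18.21 min.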